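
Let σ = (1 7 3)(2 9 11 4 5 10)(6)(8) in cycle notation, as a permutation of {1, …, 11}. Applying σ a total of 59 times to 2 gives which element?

2 lies in the 6-cycle (2 9 11 4 5 10).
Powers repeat with period 6 on this cycle, and 59 mod 6 = 5, so σ^59(2) = σ^5(2).
Stepping 5 places around the cycle: 2 → 9 → 11 → 4 → 5 → 10.

10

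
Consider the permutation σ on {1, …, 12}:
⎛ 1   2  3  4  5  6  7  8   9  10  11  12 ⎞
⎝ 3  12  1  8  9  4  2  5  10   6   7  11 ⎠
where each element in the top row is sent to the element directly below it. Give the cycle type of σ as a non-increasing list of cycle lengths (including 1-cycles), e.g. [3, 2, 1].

The disjoint cycles are (1, 3)(2, 12, 11, 7)(4, 8, 5, 9, 10, 6), with lengths 6, 4, 2 in non-increasing order.

[6, 4, 2]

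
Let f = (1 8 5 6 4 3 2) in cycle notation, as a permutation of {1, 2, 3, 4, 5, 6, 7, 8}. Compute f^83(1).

1 lies in the 7-cycle (1 8 5 6 4 3 2).
Since the cycle has length 7, f^83 acts on it the same as f^6 (83 mod 7 = 6).
Stepping 6 places around the cycle: 1 → 8 → 5 → 6 → 4 → 3 → 2.

2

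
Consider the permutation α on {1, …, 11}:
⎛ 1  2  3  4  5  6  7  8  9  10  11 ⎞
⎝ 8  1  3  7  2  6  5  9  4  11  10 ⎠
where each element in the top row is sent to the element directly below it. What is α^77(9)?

Tracing 9 → 4 → … returns to 9 after 7 steps, so 9 lies in a 7-cycle (1 8 9 4 7 5 2).
Powers repeat with period 7 on this cycle, and 77 mod 7 = 0, so α^77(9) = α^0(9).
So α^77(9) = 9.

9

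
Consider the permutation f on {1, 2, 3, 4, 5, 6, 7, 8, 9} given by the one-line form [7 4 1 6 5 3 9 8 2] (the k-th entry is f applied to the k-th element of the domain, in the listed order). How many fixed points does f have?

The fixed points (elements with f(x) = x) are {5, 8}, so there are 2.

2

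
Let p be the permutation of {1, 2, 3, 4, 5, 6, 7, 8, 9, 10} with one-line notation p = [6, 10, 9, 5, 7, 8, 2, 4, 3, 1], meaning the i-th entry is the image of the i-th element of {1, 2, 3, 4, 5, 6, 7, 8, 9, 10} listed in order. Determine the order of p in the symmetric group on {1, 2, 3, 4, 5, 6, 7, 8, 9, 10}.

The disjoint-cycle form of p has cycle lengths 8, 2.
Since disjoint cycles commute, ord(p) = lcm(8, 2) = 8.

8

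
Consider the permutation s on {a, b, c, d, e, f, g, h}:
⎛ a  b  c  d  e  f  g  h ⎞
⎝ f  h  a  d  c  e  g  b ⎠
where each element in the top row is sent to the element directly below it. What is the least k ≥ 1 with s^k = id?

Decomposing into disjoint cycles gives cycle lengths 4, 2, 1, 1.
The order of s is the least common multiple of its cycle lengths: lcm(4, 2) = 4.

4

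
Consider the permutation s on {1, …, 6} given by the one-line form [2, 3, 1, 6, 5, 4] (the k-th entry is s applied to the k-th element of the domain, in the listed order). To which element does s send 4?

4 is element number 4 of the domain, and entry number 4 of the one-line form is 6, so s(4) = 6.

6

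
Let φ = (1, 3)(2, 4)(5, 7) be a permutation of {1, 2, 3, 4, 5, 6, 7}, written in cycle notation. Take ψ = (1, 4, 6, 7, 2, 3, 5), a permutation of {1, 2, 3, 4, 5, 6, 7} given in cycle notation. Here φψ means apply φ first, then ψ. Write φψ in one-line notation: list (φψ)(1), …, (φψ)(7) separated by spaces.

For each element, apply φ then ψ: 1 → 3 → 5; 2 → 4 → 6; 3 → 1 → 4; 4 → 2 → 3; 5 → 7 → 2; 6 → 6 → 7; 7 → 5 → 1.
So φψ in one-line form is 5 6 4 3 2 7 1.

5 6 4 3 2 7 1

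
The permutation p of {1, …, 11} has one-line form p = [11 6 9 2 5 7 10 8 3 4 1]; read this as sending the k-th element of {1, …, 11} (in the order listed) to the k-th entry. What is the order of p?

Writing p as disjoint cycles, the cycle lengths are 5, 2, 2, 1, 1.
Since disjoint cycles commute, ord(p) = lcm(5, 2, 2) = 10.

10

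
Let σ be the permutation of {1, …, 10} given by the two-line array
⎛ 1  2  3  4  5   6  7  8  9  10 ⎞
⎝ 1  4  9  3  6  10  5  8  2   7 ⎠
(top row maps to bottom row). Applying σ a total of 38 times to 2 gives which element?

Tracing 2 → 4 → … returns to 2 after 4 steps, so 2 lies in a 4-cycle (2, 4, 3, 9).
Since the cycle has length 4, σ^38 acts on it the same as σ^2 (38 mod 4 = 2).
Advancing 2 steps from 2: 2 → 4 → 3.

3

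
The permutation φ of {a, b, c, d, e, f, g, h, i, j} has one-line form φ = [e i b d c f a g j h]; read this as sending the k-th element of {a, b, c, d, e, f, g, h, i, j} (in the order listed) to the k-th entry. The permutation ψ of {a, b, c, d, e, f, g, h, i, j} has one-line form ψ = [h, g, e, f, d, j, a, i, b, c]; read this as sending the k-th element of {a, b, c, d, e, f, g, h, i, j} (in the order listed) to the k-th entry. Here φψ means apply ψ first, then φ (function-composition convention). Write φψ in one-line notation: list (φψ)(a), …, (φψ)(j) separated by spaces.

g a c f d h e j i b

(φψ)(x) = φ(ψ(x)). Computing each image: φ(ψ(a)) = φ(h) = g, φ(ψ(b)) = φ(g) = a, φ(ψ(c)) = φ(e) = c, φ(ψ(d)) = φ(f) = f, φ(ψ(e)) = φ(d) = d, φ(ψ(f)) = φ(j) = h, φ(ψ(g)) = φ(a) = e, φ(ψ(h)) = φ(i) = j, φ(ψ(i)) = φ(b) = i, φ(ψ(j)) = φ(c) = b.
Hence φψ = [g a c f d h e j i b].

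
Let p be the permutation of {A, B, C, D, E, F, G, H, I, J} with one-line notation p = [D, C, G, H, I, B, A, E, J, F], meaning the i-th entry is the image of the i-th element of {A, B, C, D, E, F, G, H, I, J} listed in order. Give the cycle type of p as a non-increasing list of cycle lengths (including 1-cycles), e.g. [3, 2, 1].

[10]

The disjoint cycles are (A, D, H, E, I, J, F, B, C, G), with lengths 10 in non-increasing order.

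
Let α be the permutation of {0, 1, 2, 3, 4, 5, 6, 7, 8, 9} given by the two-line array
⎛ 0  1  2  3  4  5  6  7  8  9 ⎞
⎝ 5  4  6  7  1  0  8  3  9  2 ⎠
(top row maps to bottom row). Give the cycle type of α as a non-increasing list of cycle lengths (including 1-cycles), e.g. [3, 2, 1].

The disjoint cycles are (0 5)(1 4)(2 6 8 9)(3 7), with lengths 4, 2, 2, 2 in non-increasing order.

[4, 2, 2, 2]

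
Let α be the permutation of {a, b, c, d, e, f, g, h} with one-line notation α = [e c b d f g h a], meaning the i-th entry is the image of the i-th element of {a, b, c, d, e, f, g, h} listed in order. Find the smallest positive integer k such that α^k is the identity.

10

The disjoint-cycle form of α has cycle lengths 5, 2, 1.
The order is lcm(5, 2) = 10.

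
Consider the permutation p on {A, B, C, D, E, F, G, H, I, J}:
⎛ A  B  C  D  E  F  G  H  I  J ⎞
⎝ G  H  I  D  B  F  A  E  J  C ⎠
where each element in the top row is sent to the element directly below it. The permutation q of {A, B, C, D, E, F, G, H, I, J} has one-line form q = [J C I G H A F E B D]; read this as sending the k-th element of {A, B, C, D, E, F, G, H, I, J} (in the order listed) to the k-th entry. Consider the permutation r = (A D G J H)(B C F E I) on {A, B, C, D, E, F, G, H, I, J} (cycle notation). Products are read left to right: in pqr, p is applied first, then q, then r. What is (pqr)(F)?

Chase F: p(F) = F; q(F) = A; r(A) = D. Hence (pqr)(F) = D.

D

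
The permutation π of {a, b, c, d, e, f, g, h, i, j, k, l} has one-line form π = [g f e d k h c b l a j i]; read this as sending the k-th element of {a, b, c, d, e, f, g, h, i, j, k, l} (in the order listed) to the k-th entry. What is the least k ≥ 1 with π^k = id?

Decomposing into disjoint cycles gives cycle lengths 6, 3, 2, 1.
The order is lcm(6, 3, 2) = 6.

6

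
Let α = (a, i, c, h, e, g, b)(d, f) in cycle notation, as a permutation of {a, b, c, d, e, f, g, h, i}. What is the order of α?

14

The disjoint cycles have lengths 7, 2.
The order of α is the least common multiple of its cycle lengths: lcm(7, 2) = 14.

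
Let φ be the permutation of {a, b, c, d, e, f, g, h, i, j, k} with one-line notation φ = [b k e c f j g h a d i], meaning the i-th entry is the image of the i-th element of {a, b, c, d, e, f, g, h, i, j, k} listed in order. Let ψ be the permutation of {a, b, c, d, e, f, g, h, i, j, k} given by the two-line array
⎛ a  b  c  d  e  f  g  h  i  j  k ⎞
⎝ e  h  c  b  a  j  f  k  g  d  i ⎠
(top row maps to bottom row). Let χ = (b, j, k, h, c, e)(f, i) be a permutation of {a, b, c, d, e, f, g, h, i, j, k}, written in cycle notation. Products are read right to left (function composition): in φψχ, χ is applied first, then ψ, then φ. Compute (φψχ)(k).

i

Apply the permutations in order: χ(k) = h, then ψ(h) = k, then φ(k) = i. So (φψχ)(k) = i.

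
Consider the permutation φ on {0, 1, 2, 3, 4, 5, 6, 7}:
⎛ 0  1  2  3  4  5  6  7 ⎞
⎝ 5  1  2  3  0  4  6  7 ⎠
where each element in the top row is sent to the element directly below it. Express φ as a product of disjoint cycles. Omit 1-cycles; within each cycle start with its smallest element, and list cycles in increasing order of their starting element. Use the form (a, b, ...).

Start at 0 and follow images: 0 → 5 → 4 → 0, giving the cycle (0, 5, 4).
Continuing from each remaining unvisited element yields (0, 5, 4).

(0, 5, 4)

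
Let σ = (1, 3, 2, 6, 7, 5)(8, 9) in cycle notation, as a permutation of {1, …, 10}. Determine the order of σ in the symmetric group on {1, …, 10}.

6

The cycle type of σ is (6, 2, 1, 1).
Since disjoint cycles commute, ord(σ) = lcm(6, 2) = 6.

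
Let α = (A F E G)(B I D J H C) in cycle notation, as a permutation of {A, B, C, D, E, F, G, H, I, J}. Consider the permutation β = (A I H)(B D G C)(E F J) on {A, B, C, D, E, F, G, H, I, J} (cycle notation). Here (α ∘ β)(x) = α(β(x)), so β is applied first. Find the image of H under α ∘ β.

F

(α ∘ β)(H) = α(β(H)). β(H) = A, then α(A) = F. So (α ∘ β)(H) = F.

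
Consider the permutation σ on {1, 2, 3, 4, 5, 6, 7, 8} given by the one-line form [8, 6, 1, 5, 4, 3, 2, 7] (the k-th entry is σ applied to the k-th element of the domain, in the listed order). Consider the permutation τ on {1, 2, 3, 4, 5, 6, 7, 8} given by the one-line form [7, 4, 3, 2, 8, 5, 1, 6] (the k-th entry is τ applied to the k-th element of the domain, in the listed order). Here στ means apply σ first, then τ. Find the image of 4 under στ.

First apply σ: σ(4) = 5, then τ(5) = 8. Thus (στ)(4) = 8.

8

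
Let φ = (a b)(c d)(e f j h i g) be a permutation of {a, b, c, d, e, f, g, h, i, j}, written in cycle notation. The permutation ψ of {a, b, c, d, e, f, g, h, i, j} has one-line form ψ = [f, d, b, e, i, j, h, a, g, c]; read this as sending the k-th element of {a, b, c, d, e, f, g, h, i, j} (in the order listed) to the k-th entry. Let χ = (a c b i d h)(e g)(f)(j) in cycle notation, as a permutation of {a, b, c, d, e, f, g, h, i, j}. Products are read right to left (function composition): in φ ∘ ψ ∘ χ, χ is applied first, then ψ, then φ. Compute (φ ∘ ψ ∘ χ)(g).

g

(φ ∘ ψ ∘ χ)(g) = φ(ψ(χ(g))). χ(g) = e, then ψ(e) = i, then φ(i) = g, so the result is g.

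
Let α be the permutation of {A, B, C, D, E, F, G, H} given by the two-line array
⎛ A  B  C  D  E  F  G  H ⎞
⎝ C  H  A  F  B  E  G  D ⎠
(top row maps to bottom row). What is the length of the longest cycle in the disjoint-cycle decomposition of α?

5

Decomposing into disjoint cycles gives (A C)(B H D F E); the longest has length 5.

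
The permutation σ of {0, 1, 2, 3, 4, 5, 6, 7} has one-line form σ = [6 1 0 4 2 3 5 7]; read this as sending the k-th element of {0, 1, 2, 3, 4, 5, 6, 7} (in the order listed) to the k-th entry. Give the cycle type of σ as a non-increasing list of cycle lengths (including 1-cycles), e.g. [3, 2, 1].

The disjoint cycles are (0, 6, 5, 3, 4, 2)(1)(7), with lengths 6, 1, 1 in non-increasing order.

[6, 1, 1]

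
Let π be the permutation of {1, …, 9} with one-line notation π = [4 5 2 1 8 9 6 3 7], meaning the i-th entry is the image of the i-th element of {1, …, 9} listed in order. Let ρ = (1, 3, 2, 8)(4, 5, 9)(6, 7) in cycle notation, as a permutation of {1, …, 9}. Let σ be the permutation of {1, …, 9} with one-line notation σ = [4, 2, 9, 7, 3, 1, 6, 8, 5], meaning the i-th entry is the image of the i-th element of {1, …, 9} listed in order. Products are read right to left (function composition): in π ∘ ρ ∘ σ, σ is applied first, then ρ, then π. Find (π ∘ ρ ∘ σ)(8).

(π ∘ ρ ∘ σ)(8) = π(ρ(σ(8))). σ(8) = 8, then ρ(8) = 1, then π(1) = 4, so the result is 4.

4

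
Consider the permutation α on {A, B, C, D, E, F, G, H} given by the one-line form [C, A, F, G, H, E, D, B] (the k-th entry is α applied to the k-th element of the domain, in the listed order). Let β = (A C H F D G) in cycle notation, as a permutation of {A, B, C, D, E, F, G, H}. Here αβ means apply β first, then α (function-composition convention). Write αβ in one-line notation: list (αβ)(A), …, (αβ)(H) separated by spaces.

F A B D H G C E

(αβ)(x) = α(β(x)). Computing each image: α(β(A)) = α(C) = F, α(β(B)) = α(B) = A, α(β(C)) = α(H) = B, α(β(D)) = α(G) = D, α(β(E)) = α(E) = H, α(β(F)) = α(D) = G, α(β(G)) = α(A) = C, α(β(H)) = α(F) = E.
Hence αβ = [F A B D H G C E].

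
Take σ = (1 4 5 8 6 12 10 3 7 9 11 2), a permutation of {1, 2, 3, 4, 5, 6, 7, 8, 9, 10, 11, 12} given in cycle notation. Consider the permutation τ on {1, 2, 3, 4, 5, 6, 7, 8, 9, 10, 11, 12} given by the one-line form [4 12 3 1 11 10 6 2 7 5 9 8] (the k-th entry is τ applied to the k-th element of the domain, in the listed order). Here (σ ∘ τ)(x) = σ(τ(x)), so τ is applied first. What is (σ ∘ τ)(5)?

(σ ∘ τ)(5) = σ(τ(5)). τ(5) = 11, then σ(11) = 2. So (σ ∘ τ)(5) = 2.

2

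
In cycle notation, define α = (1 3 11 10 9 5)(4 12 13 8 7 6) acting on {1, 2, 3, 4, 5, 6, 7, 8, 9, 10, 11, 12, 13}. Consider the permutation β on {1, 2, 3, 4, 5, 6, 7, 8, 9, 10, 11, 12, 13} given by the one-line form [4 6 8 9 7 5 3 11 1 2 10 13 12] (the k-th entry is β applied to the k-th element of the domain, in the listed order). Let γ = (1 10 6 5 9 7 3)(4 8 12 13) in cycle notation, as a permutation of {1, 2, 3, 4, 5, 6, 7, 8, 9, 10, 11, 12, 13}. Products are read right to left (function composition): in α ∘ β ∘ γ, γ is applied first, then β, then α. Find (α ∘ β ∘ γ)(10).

1

(α ∘ β ∘ γ)(10) = α(β(γ(10))). γ(10) = 6, then β(6) = 5, then α(5) = 1, so the result is 1.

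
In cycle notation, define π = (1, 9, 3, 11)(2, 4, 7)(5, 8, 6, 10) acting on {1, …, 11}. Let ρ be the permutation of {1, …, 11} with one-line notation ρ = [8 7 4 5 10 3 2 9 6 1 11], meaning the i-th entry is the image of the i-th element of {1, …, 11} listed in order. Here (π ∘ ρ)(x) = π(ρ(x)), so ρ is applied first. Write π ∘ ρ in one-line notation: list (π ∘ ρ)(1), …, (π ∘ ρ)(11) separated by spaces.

6 2 7 8 5 11 4 3 10 9 1

(π ∘ ρ)(x) = π(ρ(x)). Computing each image: π(ρ(1)) = π(8) = 6, π(ρ(2)) = π(7) = 2, π(ρ(3)) = π(4) = 7, π(ρ(4)) = π(5) = 8, π(ρ(5)) = π(10) = 5, π(ρ(6)) = π(3) = 11, π(ρ(7)) = π(2) = 4, π(ρ(8)) = π(9) = 3, π(ρ(9)) = π(6) = 10, π(ρ(10)) = π(1) = 9, π(ρ(11)) = π(11) = 1.
Hence π ∘ ρ = [6 2 7 8 5 11 4 3 10 9 1].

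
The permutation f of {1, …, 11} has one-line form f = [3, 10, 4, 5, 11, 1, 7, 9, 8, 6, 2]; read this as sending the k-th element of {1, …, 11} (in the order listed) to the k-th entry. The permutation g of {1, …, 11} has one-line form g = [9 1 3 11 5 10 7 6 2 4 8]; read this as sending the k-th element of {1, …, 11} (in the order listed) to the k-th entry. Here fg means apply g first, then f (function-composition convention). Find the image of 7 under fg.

First apply g: g(7) = 7, then f(7) = 7. Thus (fg)(7) = 7.

7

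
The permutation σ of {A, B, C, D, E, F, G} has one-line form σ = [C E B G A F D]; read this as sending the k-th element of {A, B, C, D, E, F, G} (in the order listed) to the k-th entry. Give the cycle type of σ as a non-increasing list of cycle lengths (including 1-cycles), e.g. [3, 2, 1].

The disjoint cycles are (A C B E)(D G)(F), with lengths 4, 2, 1 in non-increasing order.

[4, 2, 1]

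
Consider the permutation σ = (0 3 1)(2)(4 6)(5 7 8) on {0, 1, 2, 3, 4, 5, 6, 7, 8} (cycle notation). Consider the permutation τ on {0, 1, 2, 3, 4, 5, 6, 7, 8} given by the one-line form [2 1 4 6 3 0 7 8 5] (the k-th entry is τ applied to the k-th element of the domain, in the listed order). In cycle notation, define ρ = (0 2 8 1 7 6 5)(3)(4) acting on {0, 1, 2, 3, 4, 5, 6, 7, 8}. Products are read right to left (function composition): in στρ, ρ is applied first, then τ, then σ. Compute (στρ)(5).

Apply the permutations in order: ρ(5) = 0, then τ(0) = 2, then σ(2) = 2. So (στρ)(5) = 2.

2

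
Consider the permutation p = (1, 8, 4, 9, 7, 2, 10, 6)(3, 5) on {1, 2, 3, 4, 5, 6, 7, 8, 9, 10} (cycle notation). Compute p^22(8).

6

8 lies in the 8-cycle (1, 8, 4, 9, 7, 2, 10, 6).
Powers repeat with period 8 on this cycle, and 22 mod 8 = 6, so p^22(8) = p^6(8).
Advancing 6 steps from 8: 8 → 4 → 9 → 7 → 2 → 10 → 6.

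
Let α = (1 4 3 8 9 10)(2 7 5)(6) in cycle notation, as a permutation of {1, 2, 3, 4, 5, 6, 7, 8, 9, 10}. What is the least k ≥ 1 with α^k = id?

6

The disjoint cycles have lengths 6, 3, 1.
Since disjoint cycles commute, ord(α) = lcm(6, 3) = 6.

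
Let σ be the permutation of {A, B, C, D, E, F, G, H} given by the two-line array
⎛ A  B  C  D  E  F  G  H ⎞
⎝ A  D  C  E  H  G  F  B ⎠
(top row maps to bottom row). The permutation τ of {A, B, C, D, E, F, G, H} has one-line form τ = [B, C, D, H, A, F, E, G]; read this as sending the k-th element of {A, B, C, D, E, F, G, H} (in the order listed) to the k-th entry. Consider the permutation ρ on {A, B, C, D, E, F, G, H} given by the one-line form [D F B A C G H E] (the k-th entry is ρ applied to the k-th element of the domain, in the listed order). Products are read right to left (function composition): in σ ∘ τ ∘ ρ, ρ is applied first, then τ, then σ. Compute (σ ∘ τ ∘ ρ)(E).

E

(σ ∘ τ ∘ ρ)(E) = σ(τ(ρ(E))). ρ(E) = C, then τ(C) = D, then σ(D) = E, so the result is E.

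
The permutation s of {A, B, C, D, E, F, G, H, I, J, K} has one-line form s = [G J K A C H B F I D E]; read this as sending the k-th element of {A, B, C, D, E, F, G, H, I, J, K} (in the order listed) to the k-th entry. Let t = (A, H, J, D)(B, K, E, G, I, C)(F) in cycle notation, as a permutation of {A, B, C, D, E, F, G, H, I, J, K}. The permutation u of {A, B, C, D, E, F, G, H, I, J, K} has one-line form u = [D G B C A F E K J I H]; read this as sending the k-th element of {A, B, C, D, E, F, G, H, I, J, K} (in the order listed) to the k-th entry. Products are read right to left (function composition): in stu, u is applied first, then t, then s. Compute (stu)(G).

B

Apply the permutations in order: u(G) = E, then t(E) = G, then s(G) = B. So (stu)(G) = B.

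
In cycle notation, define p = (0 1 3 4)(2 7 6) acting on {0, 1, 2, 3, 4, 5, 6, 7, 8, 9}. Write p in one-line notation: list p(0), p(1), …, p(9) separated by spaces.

Reading each image from the cycles: 0↦1, 1↦3, 2↦7, 3↦4, 4↦0, 5↦5, 6↦2, 7↦6, 8↦8, 9↦9.
So the one-line form is 1 3 7 4 0 5 2 6 8 9.

1 3 7 4 0 5 2 6 8 9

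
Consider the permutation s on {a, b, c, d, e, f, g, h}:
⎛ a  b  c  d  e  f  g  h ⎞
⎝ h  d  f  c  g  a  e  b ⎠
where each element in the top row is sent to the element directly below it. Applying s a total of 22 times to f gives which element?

Tracing f → a → … returns to f after 6 steps, so f lies in a 6-cycle (a, h, b, d, c, f).
On a 6-cycle, s^6 is the identity, so s^22 = s^4 there (22 ≡ 4 mod 6).
Stepping 4 places around the cycle: f → a → h → b → d.

d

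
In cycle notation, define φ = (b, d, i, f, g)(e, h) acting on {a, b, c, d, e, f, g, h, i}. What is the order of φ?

The cycle type of φ is (5, 2, 1, 1).
Since disjoint cycles commute, ord(φ) = lcm(5, 2) = 10.

10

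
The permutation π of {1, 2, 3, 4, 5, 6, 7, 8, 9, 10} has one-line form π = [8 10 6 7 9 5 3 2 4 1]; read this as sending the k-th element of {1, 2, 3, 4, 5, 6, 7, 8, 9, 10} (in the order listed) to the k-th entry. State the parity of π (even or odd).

even

In disjoint-cycle form the cycle lengths are 6, 4.
A cycle of length ℓ contributes ℓ−1 transpositions, so π is a product of 5 + 3 = 8 transpositions — even.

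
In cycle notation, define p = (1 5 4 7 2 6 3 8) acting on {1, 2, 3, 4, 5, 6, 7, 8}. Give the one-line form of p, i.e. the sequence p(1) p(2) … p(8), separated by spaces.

Reading each image from the cycles: 1↦5, 2↦6, 3↦8, 4↦7, 5↦4, 6↦3, 7↦2, 8↦1.
Listing these in domain order gives 5 6 8 7 4 3 2 1.

5 6 8 7 4 3 2 1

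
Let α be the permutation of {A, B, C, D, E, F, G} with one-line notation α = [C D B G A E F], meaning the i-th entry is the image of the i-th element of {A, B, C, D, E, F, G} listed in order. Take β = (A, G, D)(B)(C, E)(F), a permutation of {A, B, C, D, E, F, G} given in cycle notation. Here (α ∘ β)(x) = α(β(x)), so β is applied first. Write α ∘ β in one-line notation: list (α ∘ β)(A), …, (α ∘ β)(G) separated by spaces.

(α ∘ β)(x) = α(β(x)). Computing each image: α(β(A)) = α(G) = F, α(β(B)) = α(B) = D, α(β(C)) = α(E) = A, α(β(D)) = α(A) = C, α(β(E)) = α(C) = B, α(β(F)) = α(F) = E, α(β(G)) = α(D) = G.
Hence α ∘ β = [F D A C B E G].

F D A C B E G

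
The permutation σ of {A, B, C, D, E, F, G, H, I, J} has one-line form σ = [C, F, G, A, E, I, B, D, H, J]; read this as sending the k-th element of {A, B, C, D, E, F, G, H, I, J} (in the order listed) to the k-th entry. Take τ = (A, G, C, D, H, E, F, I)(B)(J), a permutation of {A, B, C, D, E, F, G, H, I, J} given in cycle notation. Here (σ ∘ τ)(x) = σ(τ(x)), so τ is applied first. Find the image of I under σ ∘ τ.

C

(σ ∘ τ)(I) = σ(τ(I)). τ(I) = A, then σ(A) = C. So (σ ∘ τ)(I) = C.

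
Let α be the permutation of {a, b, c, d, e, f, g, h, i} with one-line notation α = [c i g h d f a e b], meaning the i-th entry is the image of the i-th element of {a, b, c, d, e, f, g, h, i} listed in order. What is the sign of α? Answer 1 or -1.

-1

In disjoint-cycle form the cycle lengths are 3, 3, 2, 1.
A cycle of length ℓ contributes ℓ−1 transpositions, so α is a product of 2 + 2 + 1 = 5 transpositions — odd.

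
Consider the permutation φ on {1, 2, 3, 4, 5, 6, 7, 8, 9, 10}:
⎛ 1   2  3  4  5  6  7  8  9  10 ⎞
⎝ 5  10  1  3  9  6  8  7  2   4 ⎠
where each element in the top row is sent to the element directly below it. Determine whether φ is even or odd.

odd

In disjoint-cycle form the cycle lengths are 7, 2, 1.
A cycle of length ℓ contributes ℓ−1 transpositions, so φ is a product of 6 + 1 = 7 transpositions — odd.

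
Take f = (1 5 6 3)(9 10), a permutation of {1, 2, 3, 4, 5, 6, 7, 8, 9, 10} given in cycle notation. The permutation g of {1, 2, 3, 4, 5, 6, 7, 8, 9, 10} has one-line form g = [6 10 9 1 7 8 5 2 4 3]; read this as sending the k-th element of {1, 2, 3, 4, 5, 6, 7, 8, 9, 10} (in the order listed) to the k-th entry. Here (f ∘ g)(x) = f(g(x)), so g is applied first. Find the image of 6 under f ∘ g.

g(6) = 8, then f(8) = 8; composing gives (f ∘ g)(6) = 8.

8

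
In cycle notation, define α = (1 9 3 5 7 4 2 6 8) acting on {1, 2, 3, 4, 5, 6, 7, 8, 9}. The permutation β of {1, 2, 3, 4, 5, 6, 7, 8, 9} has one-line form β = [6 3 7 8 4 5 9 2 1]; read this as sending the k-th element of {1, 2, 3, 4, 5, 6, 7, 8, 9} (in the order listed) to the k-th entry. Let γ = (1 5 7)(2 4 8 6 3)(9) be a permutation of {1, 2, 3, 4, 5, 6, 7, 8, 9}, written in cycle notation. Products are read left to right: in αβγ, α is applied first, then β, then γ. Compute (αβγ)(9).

1

(αβγ)(9) = γ(β(α(9))). α(9) = 3, then β(3) = 7, then γ(7) = 1, so the result is 1.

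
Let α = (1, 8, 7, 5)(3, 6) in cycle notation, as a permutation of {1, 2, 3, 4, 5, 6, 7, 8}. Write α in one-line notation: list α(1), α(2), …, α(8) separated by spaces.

Each element maps to the next entry in its cycle (wrapping to the front): 1↦8, 2↦2, 3↦6, 4↦4, 5↦1, 6↦3, 7↦5, 8↦7.
Listing these in domain order gives 8 2 6 4 1 3 5 7.

8 2 6 4 1 3 5 7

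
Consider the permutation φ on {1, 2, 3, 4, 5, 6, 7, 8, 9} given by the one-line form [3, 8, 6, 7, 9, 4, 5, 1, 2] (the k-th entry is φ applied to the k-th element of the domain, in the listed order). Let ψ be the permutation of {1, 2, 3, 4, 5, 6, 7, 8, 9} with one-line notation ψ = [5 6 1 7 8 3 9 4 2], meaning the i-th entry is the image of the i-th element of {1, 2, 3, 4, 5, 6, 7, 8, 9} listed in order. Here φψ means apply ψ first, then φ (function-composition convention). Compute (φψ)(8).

7

First apply ψ: ψ(8) = 4, then φ(4) = 7. Thus (φψ)(8) = 7.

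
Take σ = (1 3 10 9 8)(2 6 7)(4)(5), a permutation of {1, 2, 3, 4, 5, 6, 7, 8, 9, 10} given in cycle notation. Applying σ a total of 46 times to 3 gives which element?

10

3 lies in the 5-cycle (1 3 10 9 8).
Since the cycle has length 5, σ^46 acts on it the same as σ^1 (46 mod 5 = 1).
Advancing 1 step from 3: 3 → 10.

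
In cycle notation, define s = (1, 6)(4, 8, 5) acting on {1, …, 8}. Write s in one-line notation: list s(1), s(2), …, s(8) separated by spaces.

6 2 3 8 4 1 7 5

Reading each image from the cycles: 1→6, 2→2, 3→3, 4→8, 5→4, 6→1, 7→7, 8→5.
Listing these in domain order gives 6 2 3 8 4 1 7 5.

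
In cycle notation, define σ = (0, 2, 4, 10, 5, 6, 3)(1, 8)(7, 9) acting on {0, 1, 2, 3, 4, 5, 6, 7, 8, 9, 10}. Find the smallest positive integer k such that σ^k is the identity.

14

The disjoint cycles have lengths 7, 2, 2.
Since disjoint cycles commute, ord(σ) = lcm(7, 2, 2) = 14.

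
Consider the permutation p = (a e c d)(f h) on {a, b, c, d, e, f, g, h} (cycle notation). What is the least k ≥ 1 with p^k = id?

The cycle type of p is (4, 2, 1, 1).
The order is lcm(4, 2) = 4.

4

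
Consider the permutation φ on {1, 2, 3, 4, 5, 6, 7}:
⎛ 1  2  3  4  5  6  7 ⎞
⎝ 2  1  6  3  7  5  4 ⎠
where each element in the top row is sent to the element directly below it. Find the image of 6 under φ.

5

The entry below 6 in the array is 5, so φ(6) = 5.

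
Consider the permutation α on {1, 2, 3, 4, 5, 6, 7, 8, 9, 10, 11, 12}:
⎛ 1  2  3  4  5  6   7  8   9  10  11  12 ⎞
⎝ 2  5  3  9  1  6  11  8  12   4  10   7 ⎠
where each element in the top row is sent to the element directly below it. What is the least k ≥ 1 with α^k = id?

6

The disjoint-cycle form of α has cycle lengths 6, 3, 1, 1, 1.
The order of α is the least common multiple of its cycle lengths: lcm(6, 3) = 6.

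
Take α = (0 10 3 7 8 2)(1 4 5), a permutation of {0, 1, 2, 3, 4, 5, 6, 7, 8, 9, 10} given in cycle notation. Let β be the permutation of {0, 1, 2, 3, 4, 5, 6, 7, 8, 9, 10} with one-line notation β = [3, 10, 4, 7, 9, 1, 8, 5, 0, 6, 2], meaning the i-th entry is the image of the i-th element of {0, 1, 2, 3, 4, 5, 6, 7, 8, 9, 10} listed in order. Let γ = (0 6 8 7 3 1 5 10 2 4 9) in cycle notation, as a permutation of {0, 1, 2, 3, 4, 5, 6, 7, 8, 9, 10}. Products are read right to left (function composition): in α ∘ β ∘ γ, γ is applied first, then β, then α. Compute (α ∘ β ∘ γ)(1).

Apply the permutations in order: γ(1) = 5, then β(5) = 1, then α(1) = 4. So (α ∘ β ∘ γ)(1) = 4.

4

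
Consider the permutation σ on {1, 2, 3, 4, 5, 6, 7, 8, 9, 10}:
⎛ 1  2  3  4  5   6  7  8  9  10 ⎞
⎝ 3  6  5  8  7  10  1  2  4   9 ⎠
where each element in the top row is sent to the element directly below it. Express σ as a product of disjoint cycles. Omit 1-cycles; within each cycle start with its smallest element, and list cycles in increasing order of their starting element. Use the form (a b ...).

(1 3 5 7)(2 6 10 9 4 8)

Iterating σ from 1 gives 1 → 3 → 5 → 7 → 1; that is the 4-cycle (1 3 5 7).
Repeating from the next unused element and collecting all non-trivial cycles gives (1 3 5 7)(2 6 10 9 4 8).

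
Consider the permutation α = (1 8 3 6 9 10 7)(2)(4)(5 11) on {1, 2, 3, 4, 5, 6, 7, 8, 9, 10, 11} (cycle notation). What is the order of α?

The disjoint cycles have lengths 7, 2, 1, 1.
Since disjoint cycles commute, ord(α) = lcm(7, 2) = 14.

14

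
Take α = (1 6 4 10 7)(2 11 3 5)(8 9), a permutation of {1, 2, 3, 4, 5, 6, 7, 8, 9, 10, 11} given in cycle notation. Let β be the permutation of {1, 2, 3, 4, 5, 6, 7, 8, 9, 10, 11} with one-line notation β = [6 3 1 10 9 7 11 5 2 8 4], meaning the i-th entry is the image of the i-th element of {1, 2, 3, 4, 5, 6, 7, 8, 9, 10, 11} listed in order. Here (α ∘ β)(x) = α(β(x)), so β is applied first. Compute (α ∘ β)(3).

(α ∘ β)(3) = α(β(3)). β(3) = 1, then α(1) = 6. So (α ∘ β)(3) = 6.

6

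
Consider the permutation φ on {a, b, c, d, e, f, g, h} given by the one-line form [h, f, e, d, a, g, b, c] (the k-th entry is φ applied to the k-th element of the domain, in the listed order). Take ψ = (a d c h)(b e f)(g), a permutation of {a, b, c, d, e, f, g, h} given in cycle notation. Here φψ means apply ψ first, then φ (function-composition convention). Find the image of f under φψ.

f

ψ(f) = b, then φ(b) = f; composing gives (φψ)(f) = f.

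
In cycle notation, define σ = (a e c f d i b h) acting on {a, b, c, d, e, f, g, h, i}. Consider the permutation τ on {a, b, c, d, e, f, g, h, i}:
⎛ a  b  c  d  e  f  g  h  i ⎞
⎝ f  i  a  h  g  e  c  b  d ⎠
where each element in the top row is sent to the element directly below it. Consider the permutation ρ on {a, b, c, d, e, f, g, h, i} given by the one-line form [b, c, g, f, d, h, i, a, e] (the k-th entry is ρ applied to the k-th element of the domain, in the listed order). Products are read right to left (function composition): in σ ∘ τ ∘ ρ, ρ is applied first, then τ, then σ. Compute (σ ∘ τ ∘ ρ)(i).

Chase i: ρ(i) = e; τ(e) = g; σ(g) = g. Hence (σ ∘ τ ∘ ρ)(i) = g.

g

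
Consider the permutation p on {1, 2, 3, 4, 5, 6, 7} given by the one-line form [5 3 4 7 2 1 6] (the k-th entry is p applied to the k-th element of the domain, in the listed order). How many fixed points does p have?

0

No element satisfies p(x) = x, so there are 0 fixed points.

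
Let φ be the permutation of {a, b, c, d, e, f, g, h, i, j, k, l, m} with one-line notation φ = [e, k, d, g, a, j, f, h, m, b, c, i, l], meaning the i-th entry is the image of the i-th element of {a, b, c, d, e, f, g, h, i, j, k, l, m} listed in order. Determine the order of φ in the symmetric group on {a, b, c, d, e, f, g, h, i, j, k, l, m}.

42

Decomposing into disjoint cycles gives cycle lengths 7, 3, 2, 1.
Since disjoint cycles commute, ord(φ) = lcm(7, 3, 2) = 42.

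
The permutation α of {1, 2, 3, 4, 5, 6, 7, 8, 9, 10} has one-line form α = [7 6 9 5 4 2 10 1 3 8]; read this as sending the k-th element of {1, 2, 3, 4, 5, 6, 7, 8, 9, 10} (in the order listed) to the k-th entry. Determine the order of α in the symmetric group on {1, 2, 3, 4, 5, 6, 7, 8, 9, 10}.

4

Decomposing into disjoint cycles gives cycle lengths 4, 2, 2, 2.
Since disjoint cycles commute, ord(α) = lcm(4, 2, 2, 2) = 4.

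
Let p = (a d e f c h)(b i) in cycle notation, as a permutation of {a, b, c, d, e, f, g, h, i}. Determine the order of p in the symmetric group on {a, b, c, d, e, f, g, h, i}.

6

The disjoint cycles have lengths 6, 2, 1.
The order of p is the least common multiple of its cycle lengths: lcm(6, 2) = 6.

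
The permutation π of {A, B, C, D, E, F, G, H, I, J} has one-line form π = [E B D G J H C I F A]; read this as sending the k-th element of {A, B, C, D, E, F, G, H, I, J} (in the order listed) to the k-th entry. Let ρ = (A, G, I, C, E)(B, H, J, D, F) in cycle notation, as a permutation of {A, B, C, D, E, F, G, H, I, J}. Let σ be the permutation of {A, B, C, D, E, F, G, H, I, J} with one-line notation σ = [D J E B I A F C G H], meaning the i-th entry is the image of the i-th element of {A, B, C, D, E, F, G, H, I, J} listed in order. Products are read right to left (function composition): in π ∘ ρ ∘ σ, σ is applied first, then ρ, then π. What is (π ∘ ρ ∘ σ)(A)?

H

Chase A: σ(A) = D; ρ(D) = F; π(F) = H. Hence (π ∘ ρ ∘ σ)(A) = H.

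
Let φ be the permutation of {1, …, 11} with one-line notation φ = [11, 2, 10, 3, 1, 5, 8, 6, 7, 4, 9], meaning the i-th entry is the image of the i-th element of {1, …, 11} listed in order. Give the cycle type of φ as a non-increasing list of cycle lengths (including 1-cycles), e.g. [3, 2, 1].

The disjoint cycles are (1 11 9 7 8 6 5)(2)(3 10 4), with lengths 7, 3, 1 in non-increasing order.

[7, 3, 1]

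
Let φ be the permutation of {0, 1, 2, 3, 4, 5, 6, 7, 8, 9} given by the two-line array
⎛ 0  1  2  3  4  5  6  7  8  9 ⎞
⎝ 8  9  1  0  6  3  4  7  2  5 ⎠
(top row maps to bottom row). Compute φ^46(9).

Tracing 9 → 5 → … returns to 9 after 7 steps, so 9 lies in a 7-cycle (0 8 2 1 9 5 3).
Powers repeat with period 7 on this cycle, and 46 mod 7 = 4, so φ^46(9) = φ^4(9).
Advancing 4 steps from 9: 9 → 5 → 3 → 0 → 8.

8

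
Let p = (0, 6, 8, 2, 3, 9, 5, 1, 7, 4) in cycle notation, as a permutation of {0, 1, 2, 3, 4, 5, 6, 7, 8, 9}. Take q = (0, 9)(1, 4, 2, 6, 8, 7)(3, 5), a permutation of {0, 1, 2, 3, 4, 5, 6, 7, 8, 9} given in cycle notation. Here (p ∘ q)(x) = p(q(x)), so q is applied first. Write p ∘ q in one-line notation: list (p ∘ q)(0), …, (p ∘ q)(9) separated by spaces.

5 0 8 1 3 9 2 7 4 6

(p ∘ q)(x) = p(q(x)). Computing each image: p(q(0)) = p(9) = 5, p(q(1)) = p(4) = 0, p(q(2)) = p(6) = 8, p(q(3)) = p(5) = 1, p(q(4)) = p(2) = 3, p(q(5)) = p(3) = 9, p(q(6)) = p(8) = 2, p(q(7)) = p(1) = 7, p(q(8)) = p(7) = 4, p(q(9)) = p(0) = 6.
Hence p ∘ q = [5 0 8 1 3 9 2 7 4 6].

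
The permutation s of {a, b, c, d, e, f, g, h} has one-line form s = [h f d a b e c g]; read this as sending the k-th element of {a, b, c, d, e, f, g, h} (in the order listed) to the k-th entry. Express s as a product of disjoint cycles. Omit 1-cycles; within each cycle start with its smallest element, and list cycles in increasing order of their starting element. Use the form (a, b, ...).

From a: a → h → g → c → d → a, closing the cycle (a, h, g, c, d).
Repeating from the next unused element and collecting all non-trivial cycles gives (a, h, g, c, d)(b, f, e).

(a, h, g, c, d)(b, f, e)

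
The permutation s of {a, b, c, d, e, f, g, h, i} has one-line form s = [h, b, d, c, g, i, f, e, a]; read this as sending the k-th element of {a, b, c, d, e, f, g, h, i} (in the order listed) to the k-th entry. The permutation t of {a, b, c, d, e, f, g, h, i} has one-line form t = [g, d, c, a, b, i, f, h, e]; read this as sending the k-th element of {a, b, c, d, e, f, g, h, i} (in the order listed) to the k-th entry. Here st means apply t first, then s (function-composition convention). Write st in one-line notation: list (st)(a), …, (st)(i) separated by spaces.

For each element, apply t then s: a → g → f; b → d → c; c → c → d; d → a → h; e → b → b; f → i → a; g → f → i; h → h → e; i → e → g.
Collecting the images, st = [f c d h b a i e g].

f c d h b a i e g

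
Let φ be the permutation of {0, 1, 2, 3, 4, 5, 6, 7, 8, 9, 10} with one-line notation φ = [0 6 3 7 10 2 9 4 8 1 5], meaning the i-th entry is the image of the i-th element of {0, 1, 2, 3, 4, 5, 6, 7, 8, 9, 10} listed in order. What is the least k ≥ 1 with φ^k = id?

6

Writing φ as disjoint cycles, the cycle lengths are 6, 3, 1, 1.
The order is lcm(6, 3) = 6.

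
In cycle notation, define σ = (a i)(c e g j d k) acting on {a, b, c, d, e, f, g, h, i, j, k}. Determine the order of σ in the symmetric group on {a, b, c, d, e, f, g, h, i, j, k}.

6

The cycle type of σ is (6, 2, 1, 1, 1).
The order of σ is the least common multiple of its cycle lengths: lcm(6, 2) = 6.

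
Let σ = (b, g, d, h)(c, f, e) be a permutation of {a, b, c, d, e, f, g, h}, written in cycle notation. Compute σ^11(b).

h

b lies in the 4-cycle (b, g, d, h).
Powers repeat with period 4 on this cycle, and 11 mod 4 = 3, so σ^11(b) = σ^3(b).
Stepping 3 places around the cycle: b → g → d → h.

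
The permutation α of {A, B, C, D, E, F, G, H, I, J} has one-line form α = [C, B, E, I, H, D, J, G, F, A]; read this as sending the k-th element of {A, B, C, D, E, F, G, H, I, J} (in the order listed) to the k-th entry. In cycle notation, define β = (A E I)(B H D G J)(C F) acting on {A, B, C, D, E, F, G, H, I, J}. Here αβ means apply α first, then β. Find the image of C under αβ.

I

First apply α: α(C) = E, then β(E) = I. Thus (αβ)(C) = I.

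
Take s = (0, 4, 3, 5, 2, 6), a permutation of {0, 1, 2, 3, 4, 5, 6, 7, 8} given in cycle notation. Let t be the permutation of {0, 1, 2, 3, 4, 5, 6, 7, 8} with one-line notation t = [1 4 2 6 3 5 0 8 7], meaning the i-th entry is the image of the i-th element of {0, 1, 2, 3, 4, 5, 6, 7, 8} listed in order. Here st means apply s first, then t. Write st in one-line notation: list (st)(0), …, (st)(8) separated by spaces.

(st)(x) = t(s(x)). Computing each image: t(s(0)) = t(4) = 3, t(s(1)) = t(1) = 4, t(s(2)) = t(6) = 0, t(s(3)) = t(5) = 5, t(s(4)) = t(3) = 6, t(s(5)) = t(2) = 2, t(s(6)) = t(0) = 1, t(s(7)) = t(7) = 8, t(s(8)) = t(8) = 7.
Hence st = [3 4 0 5 6 2 1 8 7].

3 4 0 5 6 2 1 8 7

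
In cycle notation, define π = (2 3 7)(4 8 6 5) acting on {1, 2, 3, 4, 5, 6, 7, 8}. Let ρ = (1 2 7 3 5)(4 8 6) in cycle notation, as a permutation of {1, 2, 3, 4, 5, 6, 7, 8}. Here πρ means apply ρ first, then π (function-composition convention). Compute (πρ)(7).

(πρ)(7) = π(ρ(7)). ρ(7) = 3, then π(3) = 7. So (πρ)(7) = 7.

7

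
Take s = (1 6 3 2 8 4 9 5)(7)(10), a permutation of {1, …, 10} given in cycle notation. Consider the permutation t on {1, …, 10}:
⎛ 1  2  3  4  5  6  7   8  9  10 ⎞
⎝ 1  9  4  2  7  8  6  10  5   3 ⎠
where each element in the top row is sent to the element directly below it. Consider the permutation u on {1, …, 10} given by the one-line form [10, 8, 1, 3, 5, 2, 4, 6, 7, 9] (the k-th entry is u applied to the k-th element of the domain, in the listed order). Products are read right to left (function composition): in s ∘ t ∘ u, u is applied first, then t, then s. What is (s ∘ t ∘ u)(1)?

2

Apply the permutations in order: u(1) = 10, then t(10) = 3, then s(3) = 2. So (s ∘ t ∘ u)(1) = 2.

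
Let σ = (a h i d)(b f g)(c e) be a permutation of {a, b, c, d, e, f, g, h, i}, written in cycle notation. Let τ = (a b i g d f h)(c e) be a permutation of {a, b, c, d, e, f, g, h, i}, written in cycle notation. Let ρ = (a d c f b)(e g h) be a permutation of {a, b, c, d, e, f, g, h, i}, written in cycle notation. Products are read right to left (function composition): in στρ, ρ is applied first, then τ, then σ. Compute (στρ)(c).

(στρ)(c) = σ(τ(ρ(c))). ρ(c) = f, then τ(f) = h, then σ(h) = i, so the result is i.

i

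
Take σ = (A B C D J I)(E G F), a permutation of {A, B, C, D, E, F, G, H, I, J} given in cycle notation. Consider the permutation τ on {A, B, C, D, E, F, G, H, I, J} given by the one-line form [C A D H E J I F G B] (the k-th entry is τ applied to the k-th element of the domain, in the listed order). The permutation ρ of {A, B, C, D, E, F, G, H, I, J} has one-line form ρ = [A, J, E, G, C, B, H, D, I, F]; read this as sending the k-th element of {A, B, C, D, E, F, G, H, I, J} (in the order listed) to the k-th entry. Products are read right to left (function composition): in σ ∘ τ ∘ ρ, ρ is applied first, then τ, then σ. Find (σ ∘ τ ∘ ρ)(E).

(σ ∘ τ ∘ ρ)(E) = σ(τ(ρ(E))). ρ(E) = C, then τ(C) = D, then σ(D) = J, so the result is J.

J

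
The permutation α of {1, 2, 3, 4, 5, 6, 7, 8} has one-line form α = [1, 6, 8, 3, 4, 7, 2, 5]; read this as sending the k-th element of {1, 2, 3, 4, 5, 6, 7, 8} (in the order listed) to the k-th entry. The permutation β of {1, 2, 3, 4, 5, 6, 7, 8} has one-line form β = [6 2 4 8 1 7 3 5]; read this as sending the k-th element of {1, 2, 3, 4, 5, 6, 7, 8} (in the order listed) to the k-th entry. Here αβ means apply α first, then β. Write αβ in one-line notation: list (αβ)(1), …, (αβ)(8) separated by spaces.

(αβ)(x) = β(α(x)). Computing each image: β(α(1)) = β(1) = 6, β(α(2)) = β(6) = 7, β(α(3)) = β(8) = 5, β(α(4)) = β(3) = 4, β(α(5)) = β(4) = 8, β(α(6)) = β(7) = 3, β(α(7)) = β(2) = 2, β(α(8)) = β(5) = 1.
Hence αβ = [6 7 5 4 8 3 2 1].

6 7 5 4 8 3 2 1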